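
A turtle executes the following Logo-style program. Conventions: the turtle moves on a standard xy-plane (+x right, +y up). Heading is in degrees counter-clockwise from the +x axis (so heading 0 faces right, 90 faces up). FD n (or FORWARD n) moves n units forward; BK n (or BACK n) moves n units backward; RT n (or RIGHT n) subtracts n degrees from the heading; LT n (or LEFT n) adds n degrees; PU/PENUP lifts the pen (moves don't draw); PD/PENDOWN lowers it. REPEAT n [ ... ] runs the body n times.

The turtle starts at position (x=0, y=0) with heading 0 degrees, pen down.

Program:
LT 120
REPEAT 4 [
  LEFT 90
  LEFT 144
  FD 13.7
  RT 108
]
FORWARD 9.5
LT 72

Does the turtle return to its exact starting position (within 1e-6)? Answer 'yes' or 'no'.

Executing turtle program step by step:
Start: pos=(0,0), heading=0, pen down
LT 120: heading 0 -> 120
REPEAT 4 [
  -- iteration 1/4 --
  LT 90: heading 120 -> 210
  LT 144: heading 210 -> 354
  FD 13.7: (0,0) -> (13.625,-1.432) [heading=354, draw]
  RT 108: heading 354 -> 246
  -- iteration 2/4 --
  LT 90: heading 246 -> 336
  LT 144: heading 336 -> 120
  FD 13.7: (13.625,-1.432) -> (6.775,10.433) [heading=120, draw]
  RT 108: heading 120 -> 12
  -- iteration 3/4 --
  LT 90: heading 12 -> 102
  LT 144: heading 102 -> 246
  FD 13.7: (6.775,10.433) -> (1.203,-2.083) [heading=246, draw]
  RT 108: heading 246 -> 138
  -- iteration 4/4 --
  LT 90: heading 138 -> 228
  LT 144: heading 228 -> 12
  FD 13.7: (1.203,-2.083) -> (14.603,0.765) [heading=12, draw]
  RT 108: heading 12 -> 264
]
FD 9.5: (14.603,0.765) -> (13.61,-8.683) [heading=264, draw]
LT 72: heading 264 -> 336
Final: pos=(13.61,-8.683), heading=336, 5 segment(s) drawn

Start position: (0, 0)
Final position: (13.61, -8.683)
Distance = 16.144; >= 1e-6 -> NOT closed

Answer: no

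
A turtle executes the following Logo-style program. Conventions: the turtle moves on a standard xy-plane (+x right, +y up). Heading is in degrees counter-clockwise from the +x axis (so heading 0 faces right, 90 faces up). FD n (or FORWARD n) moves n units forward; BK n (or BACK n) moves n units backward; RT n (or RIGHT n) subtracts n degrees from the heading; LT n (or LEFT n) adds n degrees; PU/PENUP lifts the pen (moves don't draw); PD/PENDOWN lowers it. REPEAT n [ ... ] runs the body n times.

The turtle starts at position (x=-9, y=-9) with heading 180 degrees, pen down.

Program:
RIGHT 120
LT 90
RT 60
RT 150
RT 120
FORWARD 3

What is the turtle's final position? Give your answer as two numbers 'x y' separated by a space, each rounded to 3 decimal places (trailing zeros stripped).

Executing turtle program step by step:
Start: pos=(-9,-9), heading=180, pen down
RT 120: heading 180 -> 60
LT 90: heading 60 -> 150
RT 60: heading 150 -> 90
RT 150: heading 90 -> 300
RT 120: heading 300 -> 180
FD 3: (-9,-9) -> (-12,-9) [heading=180, draw]
Final: pos=(-12,-9), heading=180, 1 segment(s) drawn

Answer: -12 -9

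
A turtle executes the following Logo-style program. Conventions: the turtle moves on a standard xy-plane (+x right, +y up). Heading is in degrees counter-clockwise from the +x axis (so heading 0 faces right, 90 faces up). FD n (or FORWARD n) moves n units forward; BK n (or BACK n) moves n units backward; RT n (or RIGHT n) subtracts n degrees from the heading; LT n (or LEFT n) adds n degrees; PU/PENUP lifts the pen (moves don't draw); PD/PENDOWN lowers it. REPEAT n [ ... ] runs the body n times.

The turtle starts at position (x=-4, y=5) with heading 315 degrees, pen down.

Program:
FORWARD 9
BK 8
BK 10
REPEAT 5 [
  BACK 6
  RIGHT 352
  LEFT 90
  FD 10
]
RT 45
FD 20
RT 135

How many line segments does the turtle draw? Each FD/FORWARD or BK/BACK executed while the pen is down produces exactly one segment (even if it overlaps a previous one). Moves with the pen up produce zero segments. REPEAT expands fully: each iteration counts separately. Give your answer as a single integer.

Answer: 14

Derivation:
Executing turtle program step by step:
Start: pos=(-4,5), heading=315, pen down
FD 9: (-4,5) -> (2.364,-1.364) [heading=315, draw]
BK 8: (2.364,-1.364) -> (-3.293,4.293) [heading=315, draw]
BK 10: (-3.293,4.293) -> (-10.364,11.364) [heading=315, draw]
REPEAT 5 [
  -- iteration 1/5 --
  BK 6: (-10.364,11.364) -> (-14.607,15.607) [heading=315, draw]
  RT 352: heading 315 -> 323
  LT 90: heading 323 -> 53
  FD 10: (-14.607,15.607) -> (-8.588,23.593) [heading=53, draw]
  -- iteration 2/5 --
  BK 6: (-8.588,23.593) -> (-12.199,18.801) [heading=53, draw]
  RT 352: heading 53 -> 61
  LT 90: heading 61 -> 151
  FD 10: (-12.199,18.801) -> (-20.946,23.649) [heading=151, draw]
  -- iteration 3/5 --
  BK 6: (-20.946,23.649) -> (-15.698,20.74) [heading=151, draw]
  RT 352: heading 151 -> 159
  LT 90: heading 159 -> 249
  FD 10: (-15.698,20.74) -> (-19.281,11.405) [heading=249, draw]
  -- iteration 4/5 --
  BK 6: (-19.281,11.405) -> (-17.131,17.006) [heading=249, draw]
  RT 352: heading 249 -> 257
  LT 90: heading 257 -> 347
  FD 10: (-17.131,17.006) -> (-7.388,14.757) [heading=347, draw]
  -- iteration 5/5 --
  BK 6: (-7.388,14.757) -> (-13.234,16.106) [heading=347, draw]
  RT 352: heading 347 -> 355
  LT 90: heading 355 -> 85
  FD 10: (-13.234,16.106) -> (-12.362,26.068) [heading=85, draw]
]
RT 45: heading 85 -> 40
FD 20: (-12.362,26.068) -> (2.959,38.924) [heading=40, draw]
RT 135: heading 40 -> 265
Final: pos=(2.959,38.924), heading=265, 14 segment(s) drawn
Segments drawn: 14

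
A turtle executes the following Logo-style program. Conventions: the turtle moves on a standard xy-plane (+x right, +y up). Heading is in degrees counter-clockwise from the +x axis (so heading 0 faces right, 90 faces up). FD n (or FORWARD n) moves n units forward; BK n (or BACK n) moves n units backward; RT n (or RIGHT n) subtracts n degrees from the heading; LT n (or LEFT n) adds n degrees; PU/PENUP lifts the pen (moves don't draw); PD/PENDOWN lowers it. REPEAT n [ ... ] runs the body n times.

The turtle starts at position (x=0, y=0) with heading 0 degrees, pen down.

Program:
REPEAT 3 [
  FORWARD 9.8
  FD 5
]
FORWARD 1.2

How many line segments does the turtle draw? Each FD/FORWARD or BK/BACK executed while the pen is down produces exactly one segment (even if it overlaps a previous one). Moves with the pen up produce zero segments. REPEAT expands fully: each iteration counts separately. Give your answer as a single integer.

Executing turtle program step by step:
Start: pos=(0,0), heading=0, pen down
REPEAT 3 [
  -- iteration 1/3 --
  FD 9.8: (0,0) -> (9.8,0) [heading=0, draw]
  FD 5: (9.8,0) -> (14.8,0) [heading=0, draw]
  -- iteration 2/3 --
  FD 9.8: (14.8,0) -> (24.6,0) [heading=0, draw]
  FD 5: (24.6,0) -> (29.6,0) [heading=0, draw]
  -- iteration 3/3 --
  FD 9.8: (29.6,0) -> (39.4,0) [heading=0, draw]
  FD 5: (39.4,0) -> (44.4,0) [heading=0, draw]
]
FD 1.2: (44.4,0) -> (45.6,0) [heading=0, draw]
Final: pos=(45.6,0), heading=0, 7 segment(s) drawn
Segments drawn: 7

Answer: 7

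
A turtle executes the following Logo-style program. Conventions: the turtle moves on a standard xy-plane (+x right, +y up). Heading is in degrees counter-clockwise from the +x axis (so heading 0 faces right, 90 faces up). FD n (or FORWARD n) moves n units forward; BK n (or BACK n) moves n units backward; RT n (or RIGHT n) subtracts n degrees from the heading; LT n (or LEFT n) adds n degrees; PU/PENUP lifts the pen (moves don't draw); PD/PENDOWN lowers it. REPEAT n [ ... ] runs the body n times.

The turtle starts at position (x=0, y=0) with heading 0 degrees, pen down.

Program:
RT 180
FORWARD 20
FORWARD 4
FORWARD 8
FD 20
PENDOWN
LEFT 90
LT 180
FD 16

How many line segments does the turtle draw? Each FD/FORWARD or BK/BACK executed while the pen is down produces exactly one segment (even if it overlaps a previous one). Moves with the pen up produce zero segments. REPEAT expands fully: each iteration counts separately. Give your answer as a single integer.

Answer: 5

Derivation:
Executing turtle program step by step:
Start: pos=(0,0), heading=0, pen down
RT 180: heading 0 -> 180
FD 20: (0,0) -> (-20,0) [heading=180, draw]
FD 4: (-20,0) -> (-24,0) [heading=180, draw]
FD 8: (-24,0) -> (-32,0) [heading=180, draw]
FD 20: (-32,0) -> (-52,0) [heading=180, draw]
PD: pen down
LT 90: heading 180 -> 270
LT 180: heading 270 -> 90
FD 16: (-52,0) -> (-52,16) [heading=90, draw]
Final: pos=(-52,16), heading=90, 5 segment(s) drawn
Segments drawn: 5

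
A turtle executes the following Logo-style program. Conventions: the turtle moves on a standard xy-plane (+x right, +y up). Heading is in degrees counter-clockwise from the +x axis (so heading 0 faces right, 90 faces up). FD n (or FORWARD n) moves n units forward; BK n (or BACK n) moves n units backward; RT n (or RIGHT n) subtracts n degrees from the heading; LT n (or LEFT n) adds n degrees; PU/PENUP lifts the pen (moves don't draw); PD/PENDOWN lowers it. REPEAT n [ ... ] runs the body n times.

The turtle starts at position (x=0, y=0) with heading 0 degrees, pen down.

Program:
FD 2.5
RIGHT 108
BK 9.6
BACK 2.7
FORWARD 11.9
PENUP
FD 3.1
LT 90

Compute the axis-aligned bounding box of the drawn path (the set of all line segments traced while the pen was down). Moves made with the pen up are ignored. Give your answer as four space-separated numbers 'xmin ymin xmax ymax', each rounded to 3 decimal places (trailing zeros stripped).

Executing turtle program step by step:
Start: pos=(0,0), heading=0, pen down
FD 2.5: (0,0) -> (2.5,0) [heading=0, draw]
RT 108: heading 0 -> 252
BK 9.6: (2.5,0) -> (5.467,9.13) [heading=252, draw]
BK 2.7: (5.467,9.13) -> (6.301,11.698) [heading=252, draw]
FD 11.9: (6.301,11.698) -> (2.624,0.38) [heading=252, draw]
PU: pen up
FD 3.1: (2.624,0.38) -> (1.666,-2.568) [heading=252, move]
LT 90: heading 252 -> 342
Final: pos=(1.666,-2.568), heading=342, 4 segment(s) drawn

Segment endpoints: x in {0, 2.5, 2.624, 5.467, 6.301}, y in {0, 0.38, 9.13, 11.698}
xmin=0, ymin=0, xmax=6.301, ymax=11.698

Answer: 0 0 6.301 11.698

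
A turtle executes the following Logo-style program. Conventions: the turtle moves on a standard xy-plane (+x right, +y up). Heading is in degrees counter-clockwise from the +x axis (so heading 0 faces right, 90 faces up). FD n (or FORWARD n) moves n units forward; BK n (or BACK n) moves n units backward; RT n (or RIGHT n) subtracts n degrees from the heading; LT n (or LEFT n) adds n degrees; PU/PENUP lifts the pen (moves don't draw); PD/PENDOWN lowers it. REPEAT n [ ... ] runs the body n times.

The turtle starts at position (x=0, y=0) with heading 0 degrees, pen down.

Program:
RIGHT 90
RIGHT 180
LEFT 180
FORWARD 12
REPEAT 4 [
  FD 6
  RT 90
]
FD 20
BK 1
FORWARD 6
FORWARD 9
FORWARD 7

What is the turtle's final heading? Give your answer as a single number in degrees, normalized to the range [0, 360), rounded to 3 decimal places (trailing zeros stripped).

Answer: 270

Derivation:
Executing turtle program step by step:
Start: pos=(0,0), heading=0, pen down
RT 90: heading 0 -> 270
RT 180: heading 270 -> 90
LT 180: heading 90 -> 270
FD 12: (0,0) -> (0,-12) [heading=270, draw]
REPEAT 4 [
  -- iteration 1/4 --
  FD 6: (0,-12) -> (0,-18) [heading=270, draw]
  RT 90: heading 270 -> 180
  -- iteration 2/4 --
  FD 6: (0,-18) -> (-6,-18) [heading=180, draw]
  RT 90: heading 180 -> 90
  -- iteration 3/4 --
  FD 6: (-6,-18) -> (-6,-12) [heading=90, draw]
  RT 90: heading 90 -> 0
  -- iteration 4/4 --
  FD 6: (-6,-12) -> (0,-12) [heading=0, draw]
  RT 90: heading 0 -> 270
]
FD 20: (0,-12) -> (0,-32) [heading=270, draw]
BK 1: (0,-32) -> (0,-31) [heading=270, draw]
FD 6: (0,-31) -> (0,-37) [heading=270, draw]
FD 9: (0,-37) -> (0,-46) [heading=270, draw]
FD 7: (0,-46) -> (0,-53) [heading=270, draw]
Final: pos=(0,-53), heading=270, 10 segment(s) drawn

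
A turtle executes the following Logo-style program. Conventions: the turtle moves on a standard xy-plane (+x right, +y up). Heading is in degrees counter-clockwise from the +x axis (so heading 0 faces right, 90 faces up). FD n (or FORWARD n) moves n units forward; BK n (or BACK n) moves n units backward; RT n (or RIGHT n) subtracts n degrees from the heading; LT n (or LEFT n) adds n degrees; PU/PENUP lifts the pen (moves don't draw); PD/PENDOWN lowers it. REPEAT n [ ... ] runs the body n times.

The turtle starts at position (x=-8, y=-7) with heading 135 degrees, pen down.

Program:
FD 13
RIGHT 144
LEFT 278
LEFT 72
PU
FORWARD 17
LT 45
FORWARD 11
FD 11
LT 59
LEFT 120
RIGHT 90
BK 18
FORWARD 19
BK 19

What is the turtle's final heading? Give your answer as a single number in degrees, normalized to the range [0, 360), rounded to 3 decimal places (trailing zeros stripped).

Executing turtle program step by step:
Start: pos=(-8,-7), heading=135, pen down
FD 13: (-8,-7) -> (-17.192,2.192) [heading=135, draw]
RT 144: heading 135 -> 351
LT 278: heading 351 -> 269
LT 72: heading 269 -> 341
PU: pen up
FD 17: (-17.192,2.192) -> (-1.119,-3.342) [heading=341, move]
LT 45: heading 341 -> 26
FD 11: (-1.119,-3.342) -> (8.768,1.48) [heading=26, move]
FD 11: (8.768,1.48) -> (18.655,6.302) [heading=26, move]
LT 59: heading 26 -> 85
LT 120: heading 85 -> 205
RT 90: heading 205 -> 115
BK 18: (18.655,6.302) -> (26.262,-10.012) [heading=115, move]
FD 19: (26.262,-10.012) -> (18.232,7.208) [heading=115, move]
BK 19: (18.232,7.208) -> (26.262,-10.012) [heading=115, move]
Final: pos=(26.262,-10.012), heading=115, 1 segment(s) drawn

Answer: 115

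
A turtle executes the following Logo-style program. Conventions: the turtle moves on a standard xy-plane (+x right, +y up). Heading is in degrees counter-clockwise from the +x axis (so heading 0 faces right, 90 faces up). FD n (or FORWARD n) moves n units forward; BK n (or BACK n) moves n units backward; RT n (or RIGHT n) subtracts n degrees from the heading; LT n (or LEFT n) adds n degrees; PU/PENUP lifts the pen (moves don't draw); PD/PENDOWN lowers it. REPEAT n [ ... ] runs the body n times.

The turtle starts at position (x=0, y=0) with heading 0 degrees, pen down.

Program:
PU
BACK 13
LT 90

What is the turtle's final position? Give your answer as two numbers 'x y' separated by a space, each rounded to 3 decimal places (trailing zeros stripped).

Executing turtle program step by step:
Start: pos=(0,0), heading=0, pen down
PU: pen up
BK 13: (0,0) -> (-13,0) [heading=0, move]
LT 90: heading 0 -> 90
Final: pos=(-13,0), heading=90, 0 segment(s) drawn

Answer: -13 0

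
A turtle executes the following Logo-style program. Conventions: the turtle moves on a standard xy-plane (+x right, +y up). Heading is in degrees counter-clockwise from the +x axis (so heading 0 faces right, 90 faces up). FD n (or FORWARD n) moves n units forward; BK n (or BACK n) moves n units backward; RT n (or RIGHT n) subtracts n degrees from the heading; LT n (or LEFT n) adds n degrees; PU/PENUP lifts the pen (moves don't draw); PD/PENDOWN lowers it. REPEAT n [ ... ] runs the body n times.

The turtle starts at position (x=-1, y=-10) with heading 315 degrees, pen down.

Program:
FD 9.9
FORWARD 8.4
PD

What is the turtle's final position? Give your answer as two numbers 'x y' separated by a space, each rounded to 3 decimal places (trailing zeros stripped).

Answer: 11.94 -22.94

Derivation:
Executing turtle program step by step:
Start: pos=(-1,-10), heading=315, pen down
FD 9.9: (-1,-10) -> (6,-17) [heading=315, draw]
FD 8.4: (6,-17) -> (11.94,-22.94) [heading=315, draw]
PD: pen down
Final: pos=(11.94,-22.94), heading=315, 2 segment(s) drawn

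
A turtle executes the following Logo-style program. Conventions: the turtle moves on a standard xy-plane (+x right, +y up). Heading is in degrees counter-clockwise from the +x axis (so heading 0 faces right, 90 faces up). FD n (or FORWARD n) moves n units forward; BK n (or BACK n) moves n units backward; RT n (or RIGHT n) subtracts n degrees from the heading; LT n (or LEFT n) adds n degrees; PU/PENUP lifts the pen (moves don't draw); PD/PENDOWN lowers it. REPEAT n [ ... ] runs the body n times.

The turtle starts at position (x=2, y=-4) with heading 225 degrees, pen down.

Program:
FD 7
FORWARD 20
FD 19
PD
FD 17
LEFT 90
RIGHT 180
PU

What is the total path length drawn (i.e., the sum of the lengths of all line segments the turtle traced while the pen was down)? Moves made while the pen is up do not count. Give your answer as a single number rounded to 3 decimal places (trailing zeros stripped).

Answer: 63

Derivation:
Executing turtle program step by step:
Start: pos=(2,-4), heading=225, pen down
FD 7: (2,-4) -> (-2.95,-8.95) [heading=225, draw]
FD 20: (-2.95,-8.95) -> (-17.092,-23.092) [heading=225, draw]
FD 19: (-17.092,-23.092) -> (-30.527,-36.527) [heading=225, draw]
PD: pen down
FD 17: (-30.527,-36.527) -> (-42.548,-48.548) [heading=225, draw]
LT 90: heading 225 -> 315
RT 180: heading 315 -> 135
PU: pen up
Final: pos=(-42.548,-48.548), heading=135, 4 segment(s) drawn

Segment lengths:
  seg 1: (2,-4) -> (-2.95,-8.95), length = 7
  seg 2: (-2.95,-8.95) -> (-17.092,-23.092), length = 20
  seg 3: (-17.092,-23.092) -> (-30.527,-36.527), length = 19
  seg 4: (-30.527,-36.527) -> (-42.548,-48.548), length = 17
Total = 63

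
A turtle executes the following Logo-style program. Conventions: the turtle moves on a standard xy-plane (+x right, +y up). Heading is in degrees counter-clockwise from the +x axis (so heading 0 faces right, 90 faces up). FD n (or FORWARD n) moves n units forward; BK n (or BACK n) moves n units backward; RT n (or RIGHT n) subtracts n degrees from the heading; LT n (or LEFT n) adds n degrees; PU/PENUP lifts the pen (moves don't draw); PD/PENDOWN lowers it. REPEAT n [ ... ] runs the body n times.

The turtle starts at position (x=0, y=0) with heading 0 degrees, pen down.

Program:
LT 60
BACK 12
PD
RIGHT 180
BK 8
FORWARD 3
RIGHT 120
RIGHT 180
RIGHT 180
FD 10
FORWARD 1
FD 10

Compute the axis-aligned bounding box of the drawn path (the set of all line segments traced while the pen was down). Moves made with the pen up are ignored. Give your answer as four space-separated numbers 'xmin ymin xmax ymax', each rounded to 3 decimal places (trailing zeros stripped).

Executing turtle program step by step:
Start: pos=(0,0), heading=0, pen down
LT 60: heading 0 -> 60
BK 12: (0,0) -> (-6,-10.392) [heading=60, draw]
PD: pen down
RT 180: heading 60 -> 240
BK 8: (-6,-10.392) -> (-2,-3.464) [heading=240, draw]
FD 3: (-2,-3.464) -> (-3.5,-6.062) [heading=240, draw]
RT 120: heading 240 -> 120
RT 180: heading 120 -> 300
RT 180: heading 300 -> 120
FD 10: (-3.5,-6.062) -> (-8.5,2.598) [heading=120, draw]
FD 1: (-8.5,2.598) -> (-9,3.464) [heading=120, draw]
FD 10: (-9,3.464) -> (-14,12.124) [heading=120, draw]
Final: pos=(-14,12.124), heading=120, 6 segment(s) drawn

Segment endpoints: x in {-14, -9, -8.5, -6, -3.5, -2, 0}, y in {-10.392, -6.062, -3.464, 0, 2.598, 3.464, 12.124}
xmin=-14, ymin=-10.392, xmax=0, ymax=12.124

Answer: -14 -10.392 0 12.124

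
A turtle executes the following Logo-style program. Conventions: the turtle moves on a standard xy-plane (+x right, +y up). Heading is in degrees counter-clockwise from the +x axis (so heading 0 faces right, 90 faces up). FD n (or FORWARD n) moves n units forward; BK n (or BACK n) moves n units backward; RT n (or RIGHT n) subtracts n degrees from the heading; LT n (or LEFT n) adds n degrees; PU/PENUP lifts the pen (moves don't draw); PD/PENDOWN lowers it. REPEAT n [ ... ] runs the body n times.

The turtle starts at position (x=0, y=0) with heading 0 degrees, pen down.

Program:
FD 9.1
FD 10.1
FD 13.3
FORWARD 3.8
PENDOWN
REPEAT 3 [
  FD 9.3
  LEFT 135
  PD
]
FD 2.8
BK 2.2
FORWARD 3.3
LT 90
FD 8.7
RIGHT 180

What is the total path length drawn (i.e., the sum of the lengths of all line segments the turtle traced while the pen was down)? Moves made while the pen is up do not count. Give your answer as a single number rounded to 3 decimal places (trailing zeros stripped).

Executing turtle program step by step:
Start: pos=(0,0), heading=0, pen down
FD 9.1: (0,0) -> (9.1,0) [heading=0, draw]
FD 10.1: (9.1,0) -> (19.2,0) [heading=0, draw]
FD 13.3: (19.2,0) -> (32.5,0) [heading=0, draw]
FD 3.8: (32.5,0) -> (36.3,0) [heading=0, draw]
PD: pen down
REPEAT 3 [
  -- iteration 1/3 --
  FD 9.3: (36.3,0) -> (45.6,0) [heading=0, draw]
  LT 135: heading 0 -> 135
  PD: pen down
  -- iteration 2/3 --
  FD 9.3: (45.6,0) -> (39.024,6.576) [heading=135, draw]
  LT 135: heading 135 -> 270
  PD: pen down
  -- iteration 3/3 --
  FD 9.3: (39.024,6.576) -> (39.024,-2.724) [heading=270, draw]
  LT 135: heading 270 -> 45
  PD: pen down
]
FD 2.8: (39.024,-2.724) -> (41.004,-0.744) [heading=45, draw]
BK 2.2: (41.004,-0.744) -> (39.448,-2.3) [heading=45, draw]
FD 3.3: (39.448,-2.3) -> (41.782,0.034) [heading=45, draw]
LT 90: heading 45 -> 135
FD 8.7: (41.782,0.034) -> (35.63,6.186) [heading=135, draw]
RT 180: heading 135 -> 315
Final: pos=(35.63,6.186), heading=315, 11 segment(s) drawn

Segment lengths:
  seg 1: (0,0) -> (9.1,0), length = 9.1
  seg 2: (9.1,0) -> (19.2,0), length = 10.1
  seg 3: (19.2,0) -> (32.5,0), length = 13.3
  seg 4: (32.5,0) -> (36.3,0), length = 3.8
  seg 5: (36.3,0) -> (45.6,0), length = 9.3
  seg 6: (45.6,0) -> (39.024,6.576), length = 9.3
  seg 7: (39.024,6.576) -> (39.024,-2.724), length = 9.3
  seg 8: (39.024,-2.724) -> (41.004,-0.744), length = 2.8
  seg 9: (41.004,-0.744) -> (39.448,-2.3), length = 2.2
  seg 10: (39.448,-2.3) -> (41.782,0.034), length = 3.3
  seg 11: (41.782,0.034) -> (35.63,6.186), length = 8.7
Total = 81.2

Answer: 81.2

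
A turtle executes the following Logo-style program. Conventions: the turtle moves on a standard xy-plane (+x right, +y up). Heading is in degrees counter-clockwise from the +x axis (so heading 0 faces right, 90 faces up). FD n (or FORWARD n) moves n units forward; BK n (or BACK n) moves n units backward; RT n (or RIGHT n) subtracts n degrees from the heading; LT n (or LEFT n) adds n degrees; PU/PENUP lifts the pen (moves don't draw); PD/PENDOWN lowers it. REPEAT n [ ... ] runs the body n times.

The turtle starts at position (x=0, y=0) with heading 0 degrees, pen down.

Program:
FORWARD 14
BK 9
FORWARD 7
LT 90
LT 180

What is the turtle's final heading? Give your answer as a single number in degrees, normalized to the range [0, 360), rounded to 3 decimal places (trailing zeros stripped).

Answer: 270

Derivation:
Executing turtle program step by step:
Start: pos=(0,0), heading=0, pen down
FD 14: (0,0) -> (14,0) [heading=0, draw]
BK 9: (14,0) -> (5,0) [heading=0, draw]
FD 7: (5,0) -> (12,0) [heading=0, draw]
LT 90: heading 0 -> 90
LT 180: heading 90 -> 270
Final: pos=(12,0), heading=270, 3 segment(s) drawn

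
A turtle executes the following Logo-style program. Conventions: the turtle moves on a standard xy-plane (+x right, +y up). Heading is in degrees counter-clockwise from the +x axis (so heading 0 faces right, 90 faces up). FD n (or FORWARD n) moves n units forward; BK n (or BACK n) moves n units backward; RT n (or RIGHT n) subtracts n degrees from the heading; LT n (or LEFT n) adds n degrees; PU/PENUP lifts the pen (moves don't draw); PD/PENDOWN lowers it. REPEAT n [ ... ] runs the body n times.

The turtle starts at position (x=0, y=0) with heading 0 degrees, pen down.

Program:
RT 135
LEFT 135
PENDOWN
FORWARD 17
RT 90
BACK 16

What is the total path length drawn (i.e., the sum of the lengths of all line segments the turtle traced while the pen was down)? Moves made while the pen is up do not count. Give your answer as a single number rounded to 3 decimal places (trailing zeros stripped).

Answer: 33

Derivation:
Executing turtle program step by step:
Start: pos=(0,0), heading=0, pen down
RT 135: heading 0 -> 225
LT 135: heading 225 -> 0
PD: pen down
FD 17: (0,0) -> (17,0) [heading=0, draw]
RT 90: heading 0 -> 270
BK 16: (17,0) -> (17,16) [heading=270, draw]
Final: pos=(17,16), heading=270, 2 segment(s) drawn

Segment lengths:
  seg 1: (0,0) -> (17,0), length = 17
  seg 2: (17,0) -> (17,16), length = 16
Total = 33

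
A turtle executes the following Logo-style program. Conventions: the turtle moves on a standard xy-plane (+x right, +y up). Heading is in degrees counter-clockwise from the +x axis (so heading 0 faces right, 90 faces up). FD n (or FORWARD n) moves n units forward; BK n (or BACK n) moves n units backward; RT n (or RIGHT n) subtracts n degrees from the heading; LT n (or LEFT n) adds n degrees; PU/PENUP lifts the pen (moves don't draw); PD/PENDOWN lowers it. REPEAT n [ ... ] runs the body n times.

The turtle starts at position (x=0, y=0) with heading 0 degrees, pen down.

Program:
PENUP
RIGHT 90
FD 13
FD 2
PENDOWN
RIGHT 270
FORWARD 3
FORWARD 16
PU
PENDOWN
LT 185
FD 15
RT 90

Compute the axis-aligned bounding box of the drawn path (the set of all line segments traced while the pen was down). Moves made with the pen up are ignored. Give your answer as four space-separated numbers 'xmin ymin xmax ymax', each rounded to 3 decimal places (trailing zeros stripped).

Answer: 0 -16.307 19 -15

Derivation:
Executing turtle program step by step:
Start: pos=(0,0), heading=0, pen down
PU: pen up
RT 90: heading 0 -> 270
FD 13: (0,0) -> (0,-13) [heading=270, move]
FD 2: (0,-13) -> (0,-15) [heading=270, move]
PD: pen down
RT 270: heading 270 -> 0
FD 3: (0,-15) -> (3,-15) [heading=0, draw]
FD 16: (3,-15) -> (19,-15) [heading=0, draw]
PU: pen up
PD: pen down
LT 185: heading 0 -> 185
FD 15: (19,-15) -> (4.057,-16.307) [heading=185, draw]
RT 90: heading 185 -> 95
Final: pos=(4.057,-16.307), heading=95, 3 segment(s) drawn

Segment endpoints: x in {0, 3, 4.057, 19}, y in {-16.307, -15, -15}
xmin=0, ymin=-16.307, xmax=19, ymax=-15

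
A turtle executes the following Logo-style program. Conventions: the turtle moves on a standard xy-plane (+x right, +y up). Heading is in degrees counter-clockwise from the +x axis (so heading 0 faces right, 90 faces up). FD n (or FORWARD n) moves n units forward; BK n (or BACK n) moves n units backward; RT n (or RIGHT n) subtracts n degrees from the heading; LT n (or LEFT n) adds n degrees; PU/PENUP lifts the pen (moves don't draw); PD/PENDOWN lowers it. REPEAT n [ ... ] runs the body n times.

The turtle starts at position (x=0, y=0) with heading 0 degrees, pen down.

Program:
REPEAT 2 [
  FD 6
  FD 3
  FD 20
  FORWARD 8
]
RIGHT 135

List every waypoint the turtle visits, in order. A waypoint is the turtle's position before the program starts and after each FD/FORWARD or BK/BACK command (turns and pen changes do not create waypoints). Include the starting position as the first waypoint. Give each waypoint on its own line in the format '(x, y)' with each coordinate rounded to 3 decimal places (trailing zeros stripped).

Answer: (0, 0)
(6, 0)
(9, 0)
(29, 0)
(37, 0)
(43, 0)
(46, 0)
(66, 0)
(74, 0)

Derivation:
Executing turtle program step by step:
Start: pos=(0,0), heading=0, pen down
REPEAT 2 [
  -- iteration 1/2 --
  FD 6: (0,0) -> (6,0) [heading=0, draw]
  FD 3: (6,0) -> (9,0) [heading=0, draw]
  FD 20: (9,0) -> (29,0) [heading=0, draw]
  FD 8: (29,0) -> (37,0) [heading=0, draw]
  -- iteration 2/2 --
  FD 6: (37,0) -> (43,0) [heading=0, draw]
  FD 3: (43,0) -> (46,0) [heading=0, draw]
  FD 20: (46,0) -> (66,0) [heading=0, draw]
  FD 8: (66,0) -> (74,0) [heading=0, draw]
]
RT 135: heading 0 -> 225
Final: pos=(74,0), heading=225, 8 segment(s) drawn
Waypoints (9 total):
(0, 0)
(6, 0)
(9, 0)
(29, 0)
(37, 0)
(43, 0)
(46, 0)
(66, 0)
(74, 0)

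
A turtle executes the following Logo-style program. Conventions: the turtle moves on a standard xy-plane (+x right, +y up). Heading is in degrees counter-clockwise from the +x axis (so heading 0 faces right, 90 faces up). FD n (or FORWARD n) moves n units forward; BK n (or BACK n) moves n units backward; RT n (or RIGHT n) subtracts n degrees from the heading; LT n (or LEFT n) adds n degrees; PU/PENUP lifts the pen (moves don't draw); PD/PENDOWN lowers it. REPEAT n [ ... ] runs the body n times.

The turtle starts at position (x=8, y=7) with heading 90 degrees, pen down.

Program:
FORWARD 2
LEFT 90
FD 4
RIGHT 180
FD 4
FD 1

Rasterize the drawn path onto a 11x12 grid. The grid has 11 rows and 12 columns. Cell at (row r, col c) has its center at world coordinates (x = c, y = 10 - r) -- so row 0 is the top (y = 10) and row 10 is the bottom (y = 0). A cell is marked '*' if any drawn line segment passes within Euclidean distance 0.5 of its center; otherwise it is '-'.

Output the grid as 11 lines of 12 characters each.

Answer: ------------
----******--
--------*---
--------*---
------------
------------
------------
------------
------------
------------
------------

Derivation:
Segment 0: (8,7) -> (8,9)
Segment 1: (8,9) -> (4,9)
Segment 2: (4,9) -> (8,9)
Segment 3: (8,9) -> (9,9)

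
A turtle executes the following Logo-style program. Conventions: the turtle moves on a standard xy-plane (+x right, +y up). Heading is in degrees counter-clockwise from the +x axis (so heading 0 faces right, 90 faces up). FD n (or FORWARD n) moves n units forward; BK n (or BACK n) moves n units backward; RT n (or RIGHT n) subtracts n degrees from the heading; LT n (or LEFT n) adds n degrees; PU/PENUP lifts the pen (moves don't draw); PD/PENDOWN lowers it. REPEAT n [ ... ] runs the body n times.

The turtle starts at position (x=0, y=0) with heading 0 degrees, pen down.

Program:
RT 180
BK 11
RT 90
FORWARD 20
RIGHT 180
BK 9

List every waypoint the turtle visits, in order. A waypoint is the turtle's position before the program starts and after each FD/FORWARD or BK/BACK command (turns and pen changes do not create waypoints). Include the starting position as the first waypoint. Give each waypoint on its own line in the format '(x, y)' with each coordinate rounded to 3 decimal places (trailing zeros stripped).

Executing turtle program step by step:
Start: pos=(0,0), heading=0, pen down
RT 180: heading 0 -> 180
BK 11: (0,0) -> (11,0) [heading=180, draw]
RT 90: heading 180 -> 90
FD 20: (11,0) -> (11,20) [heading=90, draw]
RT 180: heading 90 -> 270
BK 9: (11,20) -> (11,29) [heading=270, draw]
Final: pos=(11,29), heading=270, 3 segment(s) drawn
Waypoints (4 total):
(0, 0)
(11, 0)
(11, 20)
(11, 29)

Answer: (0, 0)
(11, 0)
(11, 20)
(11, 29)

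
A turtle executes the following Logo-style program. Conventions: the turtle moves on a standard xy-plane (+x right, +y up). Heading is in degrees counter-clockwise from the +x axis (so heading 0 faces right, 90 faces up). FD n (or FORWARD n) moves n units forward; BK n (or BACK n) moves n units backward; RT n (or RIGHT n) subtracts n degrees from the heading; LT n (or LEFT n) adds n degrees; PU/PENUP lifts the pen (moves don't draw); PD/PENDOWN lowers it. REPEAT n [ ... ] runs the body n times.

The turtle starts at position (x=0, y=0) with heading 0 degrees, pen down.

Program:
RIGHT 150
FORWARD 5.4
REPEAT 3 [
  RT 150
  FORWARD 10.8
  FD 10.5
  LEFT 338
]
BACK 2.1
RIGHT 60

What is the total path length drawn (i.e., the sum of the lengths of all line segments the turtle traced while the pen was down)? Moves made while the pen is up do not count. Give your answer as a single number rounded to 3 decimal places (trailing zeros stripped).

Executing turtle program step by step:
Start: pos=(0,0), heading=0, pen down
RT 150: heading 0 -> 210
FD 5.4: (0,0) -> (-4.677,-2.7) [heading=210, draw]
REPEAT 3 [
  -- iteration 1/3 --
  RT 150: heading 210 -> 60
  FD 10.8: (-4.677,-2.7) -> (0.723,6.653) [heading=60, draw]
  FD 10.5: (0.723,6.653) -> (5.973,15.746) [heading=60, draw]
  LT 338: heading 60 -> 38
  -- iteration 2/3 --
  RT 150: heading 38 -> 248
  FD 10.8: (5.973,15.746) -> (1.928,5.733) [heading=248, draw]
  FD 10.5: (1.928,5.733) -> (-2.006,-4.003) [heading=248, draw]
  LT 338: heading 248 -> 226
  -- iteration 3/3 --
  RT 150: heading 226 -> 76
  FD 10.8: (-2.006,-4.003) -> (0.607,6.477) [heading=76, draw]
  FD 10.5: (0.607,6.477) -> (3.147,16.665) [heading=76, draw]
  LT 338: heading 76 -> 54
]
BK 2.1: (3.147,16.665) -> (1.913,14.966) [heading=54, draw]
RT 60: heading 54 -> 354
Final: pos=(1.913,14.966), heading=354, 8 segment(s) drawn

Segment lengths:
  seg 1: (0,0) -> (-4.677,-2.7), length = 5.4
  seg 2: (-4.677,-2.7) -> (0.723,6.653), length = 10.8
  seg 3: (0.723,6.653) -> (5.973,15.746), length = 10.5
  seg 4: (5.973,15.746) -> (1.928,5.733), length = 10.8
  seg 5: (1.928,5.733) -> (-2.006,-4.003), length = 10.5
  seg 6: (-2.006,-4.003) -> (0.607,6.477), length = 10.8
  seg 7: (0.607,6.477) -> (3.147,16.665), length = 10.5
  seg 8: (3.147,16.665) -> (1.913,14.966), length = 2.1
Total = 71.4

Answer: 71.4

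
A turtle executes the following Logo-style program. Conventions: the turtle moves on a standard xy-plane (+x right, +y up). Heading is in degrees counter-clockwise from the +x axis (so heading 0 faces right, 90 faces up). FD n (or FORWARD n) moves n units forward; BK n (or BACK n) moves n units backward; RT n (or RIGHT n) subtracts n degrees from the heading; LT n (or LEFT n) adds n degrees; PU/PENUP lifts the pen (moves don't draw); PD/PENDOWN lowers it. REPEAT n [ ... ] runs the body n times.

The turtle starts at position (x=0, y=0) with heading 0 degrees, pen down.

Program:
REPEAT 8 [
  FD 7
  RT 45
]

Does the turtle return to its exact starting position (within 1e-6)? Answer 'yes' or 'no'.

Executing turtle program step by step:
Start: pos=(0,0), heading=0, pen down
REPEAT 8 [
  -- iteration 1/8 --
  FD 7: (0,0) -> (7,0) [heading=0, draw]
  RT 45: heading 0 -> 315
  -- iteration 2/8 --
  FD 7: (7,0) -> (11.95,-4.95) [heading=315, draw]
  RT 45: heading 315 -> 270
  -- iteration 3/8 --
  FD 7: (11.95,-4.95) -> (11.95,-11.95) [heading=270, draw]
  RT 45: heading 270 -> 225
  -- iteration 4/8 --
  FD 7: (11.95,-11.95) -> (7,-16.899) [heading=225, draw]
  RT 45: heading 225 -> 180
  -- iteration 5/8 --
  FD 7: (7,-16.899) -> (0,-16.899) [heading=180, draw]
  RT 45: heading 180 -> 135
  -- iteration 6/8 --
  FD 7: (0,-16.899) -> (-4.95,-11.95) [heading=135, draw]
  RT 45: heading 135 -> 90
  -- iteration 7/8 --
  FD 7: (-4.95,-11.95) -> (-4.95,-4.95) [heading=90, draw]
  RT 45: heading 90 -> 45
  -- iteration 8/8 --
  FD 7: (-4.95,-4.95) -> (0,0) [heading=45, draw]
  RT 45: heading 45 -> 0
]
Final: pos=(0,0), heading=0, 8 segment(s) drawn

Start position: (0, 0)
Final position: (0, 0)
Distance = 0; < 1e-6 -> CLOSED

Answer: yes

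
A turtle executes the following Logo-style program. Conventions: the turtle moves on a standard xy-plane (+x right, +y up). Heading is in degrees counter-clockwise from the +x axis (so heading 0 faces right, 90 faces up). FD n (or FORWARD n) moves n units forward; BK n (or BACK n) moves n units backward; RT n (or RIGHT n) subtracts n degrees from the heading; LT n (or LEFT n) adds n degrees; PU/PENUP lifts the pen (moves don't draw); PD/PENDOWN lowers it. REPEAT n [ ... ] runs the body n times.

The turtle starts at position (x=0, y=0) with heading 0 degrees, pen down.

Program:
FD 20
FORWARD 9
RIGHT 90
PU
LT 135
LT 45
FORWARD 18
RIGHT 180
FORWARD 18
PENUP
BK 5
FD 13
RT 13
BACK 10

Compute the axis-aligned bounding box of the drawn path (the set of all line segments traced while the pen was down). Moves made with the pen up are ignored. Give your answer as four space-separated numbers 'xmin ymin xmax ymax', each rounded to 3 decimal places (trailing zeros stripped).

Executing turtle program step by step:
Start: pos=(0,0), heading=0, pen down
FD 20: (0,0) -> (20,0) [heading=0, draw]
FD 9: (20,0) -> (29,0) [heading=0, draw]
RT 90: heading 0 -> 270
PU: pen up
LT 135: heading 270 -> 45
LT 45: heading 45 -> 90
FD 18: (29,0) -> (29,18) [heading=90, move]
RT 180: heading 90 -> 270
FD 18: (29,18) -> (29,0) [heading=270, move]
PU: pen up
BK 5: (29,0) -> (29,5) [heading=270, move]
FD 13: (29,5) -> (29,-8) [heading=270, move]
RT 13: heading 270 -> 257
BK 10: (29,-8) -> (31.25,1.744) [heading=257, move]
Final: pos=(31.25,1.744), heading=257, 2 segment(s) drawn

Segment endpoints: x in {0, 20, 29}, y in {0}
xmin=0, ymin=0, xmax=29, ymax=0

Answer: 0 0 29 0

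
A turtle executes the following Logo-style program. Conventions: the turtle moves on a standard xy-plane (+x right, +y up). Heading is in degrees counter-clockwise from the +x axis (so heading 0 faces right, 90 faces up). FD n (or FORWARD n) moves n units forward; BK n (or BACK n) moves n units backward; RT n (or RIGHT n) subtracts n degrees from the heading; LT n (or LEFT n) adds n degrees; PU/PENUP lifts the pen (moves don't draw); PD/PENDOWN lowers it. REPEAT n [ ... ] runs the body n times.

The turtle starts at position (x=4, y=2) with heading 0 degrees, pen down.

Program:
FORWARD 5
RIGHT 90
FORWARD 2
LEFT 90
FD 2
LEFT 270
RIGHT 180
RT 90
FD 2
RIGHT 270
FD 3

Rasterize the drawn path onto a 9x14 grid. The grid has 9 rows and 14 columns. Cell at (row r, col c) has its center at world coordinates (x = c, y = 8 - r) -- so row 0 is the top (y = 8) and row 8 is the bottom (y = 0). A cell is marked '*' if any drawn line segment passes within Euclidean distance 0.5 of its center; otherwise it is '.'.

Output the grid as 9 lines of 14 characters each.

Answer: ..............
..............
..............
..............
..............
.............*
....******...*
.........*...*
.........*****

Derivation:
Segment 0: (4,2) -> (9,2)
Segment 1: (9,2) -> (9,0)
Segment 2: (9,0) -> (11,0)
Segment 3: (11,0) -> (13,0)
Segment 4: (13,0) -> (13,3)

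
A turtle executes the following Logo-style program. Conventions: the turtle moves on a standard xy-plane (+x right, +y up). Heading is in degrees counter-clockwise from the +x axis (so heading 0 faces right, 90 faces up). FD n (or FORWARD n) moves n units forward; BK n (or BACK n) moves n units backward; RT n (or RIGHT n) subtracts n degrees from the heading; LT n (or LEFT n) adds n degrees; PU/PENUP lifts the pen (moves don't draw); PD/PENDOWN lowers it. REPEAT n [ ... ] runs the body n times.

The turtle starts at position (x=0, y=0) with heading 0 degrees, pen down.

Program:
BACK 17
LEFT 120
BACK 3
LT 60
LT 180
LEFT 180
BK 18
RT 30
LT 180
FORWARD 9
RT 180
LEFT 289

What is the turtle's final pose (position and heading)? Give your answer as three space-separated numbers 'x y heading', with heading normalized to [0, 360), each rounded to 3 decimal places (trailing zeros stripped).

Answer: 10.294 -7.098 79

Derivation:
Executing turtle program step by step:
Start: pos=(0,0), heading=0, pen down
BK 17: (0,0) -> (-17,0) [heading=0, draw]
LT 120: heading 0 -> 120
BK 3: (-17,0) -> (-15.5,-2.598) [heading=120, draw]
LT 60: heading 120 -> 180
LT 180: heading 180 -> 0
LT 180: heading 0 -> 180
BK 18: (-15.5,-2.598) -> (2.5,-2.598) [heading=180, draw]
RT 30: heading 180 -> 150
LT 180: heading 150 -> 330
FD 9: (2.5,-2.598) -> (10.294,-7.098) [heading=330, draw]
RT 180: heading 330 -> 150
LT 289: heading 150 -> 79
Final: pos=(10.294,-7.098), heading=79, 4 segment(s) drawn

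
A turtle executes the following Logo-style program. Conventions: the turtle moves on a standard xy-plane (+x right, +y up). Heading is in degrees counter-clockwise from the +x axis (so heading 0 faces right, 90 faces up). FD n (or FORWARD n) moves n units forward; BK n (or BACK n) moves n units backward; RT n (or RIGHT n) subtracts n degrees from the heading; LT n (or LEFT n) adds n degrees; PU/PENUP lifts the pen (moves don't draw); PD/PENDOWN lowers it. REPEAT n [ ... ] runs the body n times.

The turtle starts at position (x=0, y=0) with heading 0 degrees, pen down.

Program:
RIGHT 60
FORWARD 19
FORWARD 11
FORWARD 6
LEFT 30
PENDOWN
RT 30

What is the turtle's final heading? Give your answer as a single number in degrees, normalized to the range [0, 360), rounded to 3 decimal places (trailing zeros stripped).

Executing turtle program step by step:
Start: pos=(0,0), heading=0, pen down
RT 60: heading 0 -> 300
FD 19: (0,0) -> (9.5,-16.454) [heading=300, draw]
FD 11: (9.5,-16.454) -> (15,-25.981) [heading=300, draw]
FD 6: (15,-25.981) -> (18,-31.177) [heading=300, draw]
LT 30: heading 300 -> 330
PD: pen down
RT 30: heading 330 -> 300
Final: pos=(18,-31.177), heading=300, 3 segment(s) drawn

Answer: 300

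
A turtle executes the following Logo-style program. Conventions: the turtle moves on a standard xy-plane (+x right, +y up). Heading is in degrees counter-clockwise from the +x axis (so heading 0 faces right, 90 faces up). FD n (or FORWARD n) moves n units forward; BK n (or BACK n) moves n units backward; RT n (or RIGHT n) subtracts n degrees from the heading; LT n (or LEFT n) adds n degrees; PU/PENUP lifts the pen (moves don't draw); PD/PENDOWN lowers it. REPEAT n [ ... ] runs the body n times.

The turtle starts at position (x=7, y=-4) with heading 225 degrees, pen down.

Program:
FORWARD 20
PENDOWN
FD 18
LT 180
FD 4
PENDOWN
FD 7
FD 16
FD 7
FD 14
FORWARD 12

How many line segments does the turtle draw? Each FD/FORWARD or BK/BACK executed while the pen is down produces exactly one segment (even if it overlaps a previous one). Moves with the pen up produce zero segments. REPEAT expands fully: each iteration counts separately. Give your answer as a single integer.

Executing turtle program step by step:
Start: pos=(7,-4), heading=225, pen down
FD 20: (7,-4) -> (-7.142,-18.142) [heading=225, draw]
PD: pen down
FD 18: (-7.142,-18.142) -> (-19.87,-30.87) [heading=225, draw]
LT 180: heading 225 -> 45
FD 4: (-19.87,-30.87) -> (-17.042,-28.042) [heading=45, draw]
PD: pen down
FD 7: (-17.042,-28.042) -> (-12.092,-23.092) [heading=45, draw]
FD 16: (-12.092,-23.092) -> (-0.778,-11.778) [heading=45, draw]
FD 7: (-0.778,-11.778) -> (4.172,-6.828) [heading=45, draw]
FD 14: (4.172,-6.828) -> (14.071,3.071) [heading=45, draw]
FD 12: (14.071,3.071) -> (22.556,11.556) [heading=45, draw]
Final: pos=(22.556,11.556), heading=45, 8 segment(s) drawn
Segments drawn: 8

Answer: 8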